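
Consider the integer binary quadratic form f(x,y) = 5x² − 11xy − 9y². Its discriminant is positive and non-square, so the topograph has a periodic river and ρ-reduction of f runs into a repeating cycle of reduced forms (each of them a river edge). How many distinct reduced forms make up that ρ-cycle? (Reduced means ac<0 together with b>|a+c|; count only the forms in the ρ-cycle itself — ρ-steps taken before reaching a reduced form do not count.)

D = 301, ⌊√D⌋ = 17
descent: ρ → (-9,11,5)  [lands on river]
river: ρ → (5,9,-11)
river: ρ → (-11,13,3)
river: ρ → (3,17,-1)
river: ρ → (-1,17,3)
river: ρ → (3,13,-11)
river: ρ → (-11,9,5)
river: ρ → (5,11,-9)
river: ρ → (-9,7,7)
river: ρ → (7,7,-9)
ρ-cycle length = 10 (tail of 1 descent step not counted)

10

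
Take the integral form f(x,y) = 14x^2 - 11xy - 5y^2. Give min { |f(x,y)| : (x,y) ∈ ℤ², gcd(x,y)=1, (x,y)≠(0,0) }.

descent: ρ → (-5,11,14)  [lands on river]
river: ρ → (14,17,-2)
river: ρ → (-2,19,5)
river: ρ → (5,11,-14)
river: ρ → (-14,17,2)
river: ρ → (2,19,-5)
closes: descent 1, river 6
min |a| on river = 2

2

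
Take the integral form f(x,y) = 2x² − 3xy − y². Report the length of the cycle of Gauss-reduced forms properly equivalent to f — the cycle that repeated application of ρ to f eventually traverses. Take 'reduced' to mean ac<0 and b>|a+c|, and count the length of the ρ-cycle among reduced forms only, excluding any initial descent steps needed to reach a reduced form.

D = 17, ⌊√D⌋ = 4
descent: ρ → (-1,3,2)  [lands on river]
river: ρ → (2,1,-2)
river: ρ → (-2,3,1)
river: ρ → (1,3,-2)
river: ρ → (-2,1,2)
river: ρ → (2,3,-1)
ρ-cycle length = 6 (tail of 1 descent step not counted)

6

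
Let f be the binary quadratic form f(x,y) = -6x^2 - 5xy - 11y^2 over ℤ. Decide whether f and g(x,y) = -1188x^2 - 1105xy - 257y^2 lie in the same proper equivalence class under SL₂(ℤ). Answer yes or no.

D₁ = -239, D₂ = -239
f is negative-definite; reduce −f:
−f: reduced (well bottom): (6,5,11) with a≤c, −a<b≤a
flip sign back: reduced form of f is (-6,-5,-11)
g is negative-definite; reduce −g:
−g: flip: (1188,1105,257)→(257,-1105,1188)
−g: translate: b→-77 (≡-1105 mod 514), so (257,-1105,1188)→(257,-77,6)
−g: flip: (257,-77,6)→(6,77,257)
−g: translate: b→5 (≡77 mod 12), so (6,77,257)→(6,5,11)
−g: reduced (well bottom): (6,5,11) with a≤c, −a<b≤a
flip sign back: reduced form of g is (-6,-5,-11)
reduced forms (-6, -5, -11) vs (-6, -5, -11) ⇒ equivalent

yes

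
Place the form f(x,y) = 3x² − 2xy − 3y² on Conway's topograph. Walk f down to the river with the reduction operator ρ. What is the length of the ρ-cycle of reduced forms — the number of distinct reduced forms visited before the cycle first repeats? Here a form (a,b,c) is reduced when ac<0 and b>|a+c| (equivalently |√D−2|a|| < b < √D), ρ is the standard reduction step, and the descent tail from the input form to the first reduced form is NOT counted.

D = 40, ⌊√D⌋ = 6
descent: ρ → (-3,2,3)  [lands on river]
river: ρ → (3,4,-2)
river: ρ → (-2,4,3)
river: ρ → (3,2,-3)
river: ρ → (-3,4,2)
river: ρ → (2,4,-3)
ρ-cycle length = 6 (tail of 1 descent step not counted)

6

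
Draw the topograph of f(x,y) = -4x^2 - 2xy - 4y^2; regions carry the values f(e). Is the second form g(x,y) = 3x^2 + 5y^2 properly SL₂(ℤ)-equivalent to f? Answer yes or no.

D₁ = -60, D₂ = -60
f is negative-definite; reduce −f:
−f: reduced (well bottom): (4,2,4) with a≤c, −a<b≤a
flip sign back: reduced form of f is (-4,-2,-4)
g: reduced (well bottom): (3,0,5) with a≤c, −a<b≤a
reduced forms (-4, -2, -4) vs (3, 0, 5) ⇒ inequivalent

no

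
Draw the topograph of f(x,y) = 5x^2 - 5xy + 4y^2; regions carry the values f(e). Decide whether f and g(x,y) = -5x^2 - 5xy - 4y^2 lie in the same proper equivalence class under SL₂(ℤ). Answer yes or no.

D₁ = -55, D₂ = -55
f: translate: b→5 (≡-5 mod 10), so (5,-5,4)→(5,5,4)
f: flip: (5,5,4)→(4,-5,5)
f: translate: b→3 (≡-5 mod 8), so (4,-5,5)→(4,3,4)
f: reduced (well bottom): (4,3,4) with a≤c, −a<b≤a
g is negative-definite; reduce −g:
−g: flip: (5,5,4)→(4,-5,5)
−g: translate: b→3 (≡-5 mod 8), so (4,-5,5)→(4,3,4)
−g: reduced (well bottom): (4,3,4) with a≤c, −a<b≤a
flip sign back: reduced form of g is (-4,-3,-4)
reduced forms (4, 3, 4) vs (-4, -3, -4) ⇒ inequivalent

no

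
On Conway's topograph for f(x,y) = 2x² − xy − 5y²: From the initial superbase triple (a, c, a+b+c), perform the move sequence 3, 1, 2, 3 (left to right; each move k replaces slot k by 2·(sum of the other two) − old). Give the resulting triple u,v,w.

start (2,-5,-4) = (f(1,0),f(0,1),f(1,1))
replace slot 3: 2·(2+(-5)) − (-4) = -2 → (2,-5,-2)
replace slot 1: 2·((-5)+(-2)) − 2 = -16 → (-16,-5,-2)
replace slot 2: 2·((-16)+(-2)) − (-5) = -31 → (-16,-31,-2)
replace slot 3: 2·((-16)+(-31)) − (-2) = -92 → (-16,-31,-92)

-16,-31,-92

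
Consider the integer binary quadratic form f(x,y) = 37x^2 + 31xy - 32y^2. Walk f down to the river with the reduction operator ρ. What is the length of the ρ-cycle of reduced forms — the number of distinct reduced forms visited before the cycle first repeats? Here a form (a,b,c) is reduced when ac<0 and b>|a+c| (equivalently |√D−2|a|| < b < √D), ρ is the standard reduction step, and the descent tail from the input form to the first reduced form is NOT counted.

D = 5697, ⌊√D⌋ = 75
river: ρ → (-32,33,36)
river: ρ → (36,39,-29)
river: ρ → (-29,19,46)
river: ρ → (46,73,-2)
river: ρ → (-2,75,9)
river: ρ → (9,69,-26)
river: ρ → (-26,35,43)
river: ρ → (43,51,-18)
river: ρ → (-18,57,34)
river: ρ → (34,11,-41)
river: ρ → (-41,71,4)
river: ρ → (4,73,-23)
river: ρ → (-23,65,16)
river: ρ → (16,63,-27)
river: ρ → (-27,45,34)
river: ρ → (34,23,-38)
river: ρ → (-38,53,19)
river: ρ → (19,61,-26)
river: ρ → (-26,43,37)
river: ρ → (37,31,-32)
ρ-cycle length = 20 (tail of 0 descent steps not counted)

20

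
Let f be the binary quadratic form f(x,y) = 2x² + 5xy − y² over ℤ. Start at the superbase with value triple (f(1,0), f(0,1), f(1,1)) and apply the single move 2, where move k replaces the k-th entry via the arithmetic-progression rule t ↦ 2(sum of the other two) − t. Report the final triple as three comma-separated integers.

start (2,-1,6) = (f(1,0),f(0,1),f(1,1))
replace slot 2: 2·(2+6) − (-1) = 17 → (2,17,6)

2,17,6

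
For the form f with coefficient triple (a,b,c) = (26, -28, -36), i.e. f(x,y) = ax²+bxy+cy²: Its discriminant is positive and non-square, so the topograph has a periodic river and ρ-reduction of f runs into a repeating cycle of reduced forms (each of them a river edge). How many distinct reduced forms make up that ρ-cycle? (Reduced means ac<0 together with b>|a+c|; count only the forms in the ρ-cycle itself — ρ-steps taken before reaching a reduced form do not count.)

D = 4528, ⌊√D⌋ = 67
descent: ρ → (-36,28,26)  [lands on river]
river: ρ → (26,24,-38)
river: ρ → (-38,52,12)
river: ρ → (12,44,-54)
river: ρ → (-54,64,2)
river: ρ → (2,64,-54)
river: ρ → (-54,44,12)
river: ρ → (12,52,-38)
river: ρ → (-38,24,26)
river: ρ → (26,28,-36)
river: ρ → (-36,44,18)
river: ρ → (18,64,-6)
river: ρ → (-6,56,58)
river: ρ → (58,60,-4)
river: ρ → (-4,60,58)
river: ρ → (58,56,-6)
river: ρ → (-6,64,18)
river: ρ → (18,44,-36)
ρ-cycle length = 18 (tail of 1 descent step not counted)

18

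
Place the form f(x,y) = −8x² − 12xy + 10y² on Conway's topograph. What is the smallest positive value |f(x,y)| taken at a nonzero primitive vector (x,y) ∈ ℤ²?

descent: ρ → (10,12,-8)  [lands on river]
river: ρ → (-8,20,2)
river: ρ → (2,20,-8)
river: ρ → (-8,12,10)
river: ρ → (10,8,-10)
river: ρ → (-10,12,8)
river: ρ → (8,20,-2)
river: ρ → (-2,20,8)
river: ρ → (8,12,-10)
river: ρ → (-10,8,10)
closes: descent 1, river 10
min |a| on river = 2

2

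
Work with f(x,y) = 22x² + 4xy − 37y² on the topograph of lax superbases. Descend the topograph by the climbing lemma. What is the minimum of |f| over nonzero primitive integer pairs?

descent: ρ → (-37,-4,22)
descent: ρ → (22,48,-11)  [lands on river]
river: ρ → (-11,40,38)
river: ρ → (38,36,-13)
river: ρ → (-13,42,29)
river: ρ → (29,16,-26)
river: ρ → (-26,36,19)
river: ρ → (19,40,-22)
river: ρ → (-22,48,11)
river: ρ → (11,40,-38)
river: ρ → (-38,36,13)
river: ρ → (13,42,-29)
river: ρ → (-29,16,26)
river: ρ → (26,36,-19)
river: ρ → (-19,40,22)
closes: descent 2, river 14
min |a| on river = 11

11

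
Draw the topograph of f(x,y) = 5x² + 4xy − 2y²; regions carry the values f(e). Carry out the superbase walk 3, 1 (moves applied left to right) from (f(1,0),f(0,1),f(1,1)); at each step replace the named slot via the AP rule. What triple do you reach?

start (5,-2,7) = (f(1,0),f(0,1),f(1,1))
replace slot 3: 2·(5+(-2)) − 7 = -1 → (5,-2,-1)
replace slot 1: 2·((-2)+(-1)) − 5 = -11 → (-11,-2,-1)

-11,-2,-1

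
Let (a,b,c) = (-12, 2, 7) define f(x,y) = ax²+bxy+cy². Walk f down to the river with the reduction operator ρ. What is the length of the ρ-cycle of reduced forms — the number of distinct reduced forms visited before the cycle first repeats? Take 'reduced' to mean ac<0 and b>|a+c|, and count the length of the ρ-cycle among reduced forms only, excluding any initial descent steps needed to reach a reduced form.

D = 340, ⌊√D⌋ = 18
descent: ρ → (7,12,-7)  [lands on river]
river: ρ → (-7,16,3)
river: ρ → (3,14,-12)
river: ρ → (-12,10,5)
river: ρ → (5,10,-12)
river: ρ → (-12,14,3)
river: ρ → (3,16,-7)
river: ρ → (-7,12,7)
river: ρ → (7,16,-3)
river: ρ → (-3,14,12)
river: ρ → (12,10,-5)
river: ρ → (-5,10,12)
river: ρ → (12,14,-3)
river: ρ → (-3,16,7)
ρ-cycle length = 14 (tail of 1 descent step not counted)

14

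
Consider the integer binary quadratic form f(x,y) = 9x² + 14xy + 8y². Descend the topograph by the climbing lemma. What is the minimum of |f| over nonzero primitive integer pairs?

translate: b→-4 (≡14 mod 18), so (9,14,8)→(9,-4,3)
flip: (9,-4,3)→(3,4,9)
translate: b→-2 (≡4 mod 6), so (3,4,9)→(3,-2,8)
reduced (well bottom): (3,-2,8) with a≤c, −a<b≤a
well minimum = a = 3

3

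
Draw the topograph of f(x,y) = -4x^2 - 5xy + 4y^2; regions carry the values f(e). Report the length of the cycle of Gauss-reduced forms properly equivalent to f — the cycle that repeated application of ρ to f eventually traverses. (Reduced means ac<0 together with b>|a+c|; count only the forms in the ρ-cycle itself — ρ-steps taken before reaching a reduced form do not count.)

D = 89, ⌊√D⌋ = 9
descent: ρ → (4,5,-4)  [lands on river]
river: ρ → (-4,3,5)
river: ρ → (5,7,-2)
river: ρ → (-2,9,1)
river: ρ → (1,9,-2)
river: ρ → (-2,7,5)
river: ρ → (5,3,-4)
river: ρ → (-4,5,4)
river: ρ → (4,3,-5)
river: ρ → (-5,7,2)
river: ρ → (2,9,-1)
river: ρ → (-1,9,2)
river: ρ → (2,7,-5)
river: ρ → (-5,3,4)
ρ-cycle length = 14 (tail of 1 descent step not counted)

14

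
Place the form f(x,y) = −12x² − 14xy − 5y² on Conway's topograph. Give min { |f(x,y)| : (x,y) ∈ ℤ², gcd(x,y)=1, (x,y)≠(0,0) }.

translate: b→-10 (≡14 mod 24), so (12,14,5)→(12,-10,3)
flip: (12,-10,3)→(3,10,12)
translate: b→-2 (≡10 mod 6), so (3,10,12)→(3,-2,4)
reduced (well bottom): (3,-2,4) with a≤c, −a<b≤a
well minimum |f| = |-3| = 3 (negative-definite)

3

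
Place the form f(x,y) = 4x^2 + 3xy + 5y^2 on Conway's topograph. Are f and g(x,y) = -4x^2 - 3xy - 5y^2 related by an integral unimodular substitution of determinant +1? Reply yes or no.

D₁ = -71, D₂ = -71
f: reduced (well bottom): (4,3,5) with a≤c, −a<b≤a
g is negative-definite; reduce −g:
−g: reduced (well bottom): (4,3,5) with a≤c, −a<b≤a
flip sign back: reduced form of g is (-4,-3,-5)
reduced forms (4, 3, 5) vs (-4, -3, -5) ⇒ inequivalent

no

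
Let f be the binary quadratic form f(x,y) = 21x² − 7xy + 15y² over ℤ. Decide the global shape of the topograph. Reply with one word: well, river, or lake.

D = b²−4ac = (-7)² − 4·21·15 = -1211
D < 0 ⇒ definite ⇒ every region one sign ⇒ single well

well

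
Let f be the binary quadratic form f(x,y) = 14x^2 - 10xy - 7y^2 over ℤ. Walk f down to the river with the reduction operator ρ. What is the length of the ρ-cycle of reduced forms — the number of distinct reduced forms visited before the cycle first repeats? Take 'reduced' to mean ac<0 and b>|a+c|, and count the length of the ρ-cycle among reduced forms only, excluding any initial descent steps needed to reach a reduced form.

D = 492, ⌊√D⌋ = 22
descent: ρ → (-7,10,14)  [lands on river]
river: ρ → (14,18,-3)
river: ρ → (-3,18,14)
river: ρ → (14,10,-7)
river: ρ → (-7,18,6)
river: ρ → (6,18,-7)
ρ-cycle length = 6 (tail of 1 descent step not counted)

6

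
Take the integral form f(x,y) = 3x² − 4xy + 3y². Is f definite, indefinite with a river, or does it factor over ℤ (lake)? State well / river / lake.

D = b²−4ac = (-4)² − 4·3·3 = -20
D < 0 ⇒ definite ⇒ every region one sign ⇒ single well

well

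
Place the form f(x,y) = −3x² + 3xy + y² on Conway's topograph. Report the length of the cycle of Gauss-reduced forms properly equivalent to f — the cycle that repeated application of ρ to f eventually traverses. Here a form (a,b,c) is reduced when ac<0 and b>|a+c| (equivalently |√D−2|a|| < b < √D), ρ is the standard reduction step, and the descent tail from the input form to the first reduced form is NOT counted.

D = 21, ⌊√D⌋ = 4
river: ρ → (1,3,-3)
river: ρ → (-3,3,1)
ρ-cycle length = 2 (tail of 0 descent steps not counted)

2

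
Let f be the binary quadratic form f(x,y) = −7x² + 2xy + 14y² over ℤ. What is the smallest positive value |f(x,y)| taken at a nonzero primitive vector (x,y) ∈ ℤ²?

descent: ρ → (14,-2,-7)
descent: ρ → (-7,16,5)  [lands on river]
river: ρ → (5,14,-10)
river: ρ → (-10,6,9)
river: ρ → (9,12,-7)
closes: descent 2, river 4
min |a| on river = 5

5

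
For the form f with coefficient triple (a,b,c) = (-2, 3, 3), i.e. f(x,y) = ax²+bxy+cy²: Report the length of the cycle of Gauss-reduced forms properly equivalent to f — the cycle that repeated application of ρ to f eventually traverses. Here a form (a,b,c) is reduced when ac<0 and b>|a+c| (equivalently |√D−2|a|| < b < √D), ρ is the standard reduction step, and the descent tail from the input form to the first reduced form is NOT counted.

D = 33, ⌊√D⌋ = 5
river: ρ → (3,3,-2)
river: ρ → (-2,5,1)
river: ρ → (1,5,-2)
river: ρ → (-2,3,3)
ρ-cycle length = 4 (tail of 0 descent steps not counted)

4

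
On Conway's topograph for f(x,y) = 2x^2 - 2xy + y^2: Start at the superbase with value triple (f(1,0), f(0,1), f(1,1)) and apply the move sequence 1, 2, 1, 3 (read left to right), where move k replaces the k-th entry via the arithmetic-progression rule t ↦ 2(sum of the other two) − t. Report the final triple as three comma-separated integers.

start (2,1,1) = (f(1,0),f(0,1),f(1,1))
replace slot 1: 2·(1+1) − 2 = 2 → (2,1,1)
replace slot 2: 2·(2+1) − 1 = 5 → (2,5,1)
replace slot 1: 2·(5+1) − 2 = 10 → (10,5,1)
replace slot 3: 2·(10+5) − 1 = 29 → (10,5,29)

10,5,29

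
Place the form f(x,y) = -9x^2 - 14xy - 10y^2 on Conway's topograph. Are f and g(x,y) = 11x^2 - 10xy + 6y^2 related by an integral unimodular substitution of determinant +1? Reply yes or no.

D₁ = -164, D₂ = -164
f is negative-definite; reduce −f:
−f: translate: b→-4 (≡14 mod 18), so (9,14,10)→(9,-4,5)
−f: flip: (9,-4,5)→(5,4,9)
−f: reduced (well bottom): (5,4,9) with a≤c, −a<b≤a
flip sign back: reduced form of f is (-5,-4,-9)
g: flip: (11,-10,6)→(6,10,11)
g: translate: b→-2 (≡10 mod 12), so (6,10,11)→(6,-2,7)
g: reduced (well bottom): (6,-2,7) with a≤c, −a<b≤a
reduced forms (-5, -4, -9) vs (6, -2, 7) ⇒ inequivalent

no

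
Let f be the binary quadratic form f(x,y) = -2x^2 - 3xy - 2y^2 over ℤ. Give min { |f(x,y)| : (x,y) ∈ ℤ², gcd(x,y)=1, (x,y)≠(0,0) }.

translate: b→-1 (≡3 mod 4), so (2,3,2)→(2,-1,1)
flip: (2,-1,1)→(1,1,2)
reduced (well bottom): (1,1,2) with a≤c, −a<b≤a
well minimum |f| = |-1| = 1 (negative-definite)

1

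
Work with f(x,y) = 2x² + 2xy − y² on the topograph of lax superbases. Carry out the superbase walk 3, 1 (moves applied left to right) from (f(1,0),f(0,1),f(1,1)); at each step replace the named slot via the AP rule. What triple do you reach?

start (2,-1,3) = (f(1,0),f(0,1),f(1,1))
replace slot 3: 2·(2+(-1)) − 3 = -1 → (2,-1,-1)
replace slot 1: 2·((-1)+(-1)) − 2 = -6 → (-6,-1,-1)

-6,-1,-1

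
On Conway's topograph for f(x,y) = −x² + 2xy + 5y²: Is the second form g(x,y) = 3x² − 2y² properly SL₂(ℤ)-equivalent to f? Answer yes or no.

D₁ = 24, D₂ = 24
river cycle of f (length 2): (-1, 4, 2), (2, 4, -1)
river cycle of g (length 2): (-2, 4, 1), (1, 4, -2)
cycles differ ⇒ inequivalent

no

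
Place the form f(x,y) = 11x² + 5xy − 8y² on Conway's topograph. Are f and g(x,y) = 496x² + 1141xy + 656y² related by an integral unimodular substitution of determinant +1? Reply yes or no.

D₁ = 377, D₂ = 377
river cycle of f (length 6): (-8, 11, 8), (8, 5, -11), (-11, 17, 2), (2, 19, -2), (-2, 17, 11), (11, 5, -8)
river cycle of g (length 6): (11, 5, -8), (-8, 11, 8), (8, 5, -11), (-11, 17, 2), (2, 19, -2), (-2, 17, 11)
cycles coincide ⇒ equivalent

yes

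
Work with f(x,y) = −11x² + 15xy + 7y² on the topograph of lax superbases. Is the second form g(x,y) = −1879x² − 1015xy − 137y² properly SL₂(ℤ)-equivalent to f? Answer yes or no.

D₁ = 533, D₂ = 533
river cycle of f (length 10): (7, 13, -13), (-13, 13, 7), (7, 15, -11), (-11, 7, 11), (11, 15, -7), (-7, 13, 13), (13, 13, -7), (-7, 15, 11), (11, 7, -11), (-11, 15, 7)
river cycle of g (length 10): (-11, 15, 7), (7, 13, -13), (-13, 13, 7), (7, 15, -11), (-11, 7, 11), (11, 15, -7), (-7, 13, 13), (13, 13, -7), (-7, 15, 11), (11, 7, -11)
cycles coincide ⇒ equivalent

yes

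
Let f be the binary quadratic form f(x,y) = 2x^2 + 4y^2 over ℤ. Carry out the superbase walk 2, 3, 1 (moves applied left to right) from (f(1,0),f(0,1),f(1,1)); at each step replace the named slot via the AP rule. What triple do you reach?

start (2,4,6) = (f(1,0),f(0,1),f(1,1))
replace slot 2: 2·(2+6) − 4 = 12 → (2,12,6)
replace slot 3: 2·(2+12) − 6 = 22 → (2,12,22)
replace slot 1: 2·(12+22) − 2 = 66 → (66,12,22)

66,12,22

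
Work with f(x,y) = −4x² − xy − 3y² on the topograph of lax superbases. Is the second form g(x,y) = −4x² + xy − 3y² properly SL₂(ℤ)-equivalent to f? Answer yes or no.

D₁ = -47, D₂ = -47
f is negative-definite; reduce −f:
−f: flip: (4,1,3)→(3,-1,4)
−f: reduced (well bottom): (3,-1,4) with a≤c, −a<b≤a
flip sign back: reduced form of f is (-3,1,-4)
g is negative-definite; reduce −g:
−g: flip: (4,-1,3)→(3,1,4)
−g: reduced (well bottom): (3,1,4) with a≤c, −a<b≤a
flip sign back: reduced form of g is (-3,-1,-4)
reduced forms (-3, 1, -4) vs (-3, -1, -4) ⇒ inequivalent

no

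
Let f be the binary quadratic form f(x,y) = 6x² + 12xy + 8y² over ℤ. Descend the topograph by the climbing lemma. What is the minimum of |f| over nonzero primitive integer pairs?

translate: b→0 (≡12 mod 12), so (6,12,8)→(6,0,2)
flip: (6,0,2)→(2,0,6)
reduced (well bottom): (2,0,6) with a≤c, −a<b≤a
well minimum = a = 2

2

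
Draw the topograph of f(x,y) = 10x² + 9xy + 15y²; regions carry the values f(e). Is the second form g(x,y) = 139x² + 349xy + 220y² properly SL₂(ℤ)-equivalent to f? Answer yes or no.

D₁ = -519, D₂ = -519
f: reduced (well bottom): (10,9,15) with a≤c, −a<b≤a
g: translate: b→71 (≡349 mod 278), so (139,349,220)→(139,71,10)
g: flip: (139,71,10)→(10,-71,139)
g: translate: b→9 (≡-71 mod 20), so (10,-71,139)→(10,9,15)
g: reduced (well bottom): (10,9,15) with a≤c, −a<b≤a
reduced forms (10, 9, 15) vs (10, 9, 15) ⇒ equivalent

yes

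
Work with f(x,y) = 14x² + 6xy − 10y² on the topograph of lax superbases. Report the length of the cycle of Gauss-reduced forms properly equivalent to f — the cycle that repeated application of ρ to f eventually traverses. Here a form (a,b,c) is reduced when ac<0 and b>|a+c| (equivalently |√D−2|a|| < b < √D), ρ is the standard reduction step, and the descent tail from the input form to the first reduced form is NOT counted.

D = 596, ⌊√D⌋ = 24
river: ρ → (-10,14,10)
river: ρ → (10,6,-14)
river: ρ → (-14,22,2)
river: ρ → (2,22,-14)
river: ρ → (-14,6,10)
river: ρ → (10,14,-10)
river: ρ → (-10,6,14)
river: ρ → (14,22,-2)
river: ρ → (-2,22,14)
river: ρ → (14,6,-10)
ρ-cycle length = 10 (tail of 0 descent steps not counted)

10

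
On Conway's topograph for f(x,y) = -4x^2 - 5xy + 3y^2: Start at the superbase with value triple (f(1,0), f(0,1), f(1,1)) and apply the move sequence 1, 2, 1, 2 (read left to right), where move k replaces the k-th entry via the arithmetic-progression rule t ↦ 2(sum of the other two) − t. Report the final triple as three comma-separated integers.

start (-4,3,-6) = (f(1,0),f(0,1),f(1,1))
replace slot 1: 2·(3+(-6)) − (-4) = -2 → (-2,3,-6)
replace slot 2: 2·((-2)+(-6)) − 3 = -19 → (-2,-19,-6)
replace slot 1: 2·((-19)+(-6)) − (-2) = -48 → (-48,-19,-6)
replace slot 2: 2·((-48)+(-6)) − (-19) = -89 → (-48,-89,-6)

-48,-89,-6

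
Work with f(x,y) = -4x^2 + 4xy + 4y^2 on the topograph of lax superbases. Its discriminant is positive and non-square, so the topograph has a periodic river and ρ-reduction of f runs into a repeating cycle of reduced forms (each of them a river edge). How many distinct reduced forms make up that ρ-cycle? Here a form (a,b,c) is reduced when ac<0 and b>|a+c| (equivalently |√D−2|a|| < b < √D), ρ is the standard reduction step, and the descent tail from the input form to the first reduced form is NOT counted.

D = 80, ⌊√D⌋ = 8
river: ρ → (4,4,-4)
river: ρ → (-4,4,4)
ρ-cycle length = 2 (tail of 0 descent steps not counted)

2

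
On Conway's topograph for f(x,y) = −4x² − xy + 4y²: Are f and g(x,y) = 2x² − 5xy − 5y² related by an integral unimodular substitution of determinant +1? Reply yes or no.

D₁ = 65, D₂ = 65
river cycle of f (length 6): (4, 1, -4), (-4, 7, 1), (1, 7, -4), (-4, 1, 4), (4, 7, -1), (-1, 7, 4)
river cycle of g (length 6): (-5, 5, 2), (2, 7, -2), (-2, 5, 5), (5, 5, -2), (-2, 7, 2), (2, 5, -5)
cycles differ ⇒ inequivalent

no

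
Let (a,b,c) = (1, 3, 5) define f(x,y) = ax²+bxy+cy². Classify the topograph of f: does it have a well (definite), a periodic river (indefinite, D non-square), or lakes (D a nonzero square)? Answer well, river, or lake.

D = b²−4ac = 3² − 4·1·5 = -11
D < 0 ⇒ definite ⇒ every region one sign ⇒ single well

well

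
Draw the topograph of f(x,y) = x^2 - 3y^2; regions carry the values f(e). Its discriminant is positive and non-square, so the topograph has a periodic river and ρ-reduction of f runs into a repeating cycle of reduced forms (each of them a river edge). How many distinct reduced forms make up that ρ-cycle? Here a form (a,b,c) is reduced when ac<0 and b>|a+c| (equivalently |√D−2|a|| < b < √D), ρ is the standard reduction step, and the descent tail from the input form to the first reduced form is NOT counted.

D = 12, ⌊√D⌋ = 3
descent: ρ → (-3,0,1)
descent: ρ → (1,2,-2)  [lands on river]
river: ρ → (-2,2,1)
ρ-cycle length = 2 (tail of 2 descent steps not counted)

2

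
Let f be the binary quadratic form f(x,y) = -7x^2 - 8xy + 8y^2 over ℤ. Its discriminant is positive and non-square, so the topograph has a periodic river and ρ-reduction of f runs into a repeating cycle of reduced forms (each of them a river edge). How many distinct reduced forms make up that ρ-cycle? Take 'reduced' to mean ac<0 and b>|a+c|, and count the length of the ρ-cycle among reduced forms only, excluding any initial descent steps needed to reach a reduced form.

D = 288, ⌊√D⌋ = 16
descent: ρ → (8,8,-7)  [lands on river]
river: ρ → (-7,6,9)
river: ρ → (9,12,-4)
river: ρ → (-4,12,9)
river: ρ → (9,6,-7)
river: ρ → (-7,8,8)
ρ-cycle length = 6 (tail of 1 descent step not counted)

6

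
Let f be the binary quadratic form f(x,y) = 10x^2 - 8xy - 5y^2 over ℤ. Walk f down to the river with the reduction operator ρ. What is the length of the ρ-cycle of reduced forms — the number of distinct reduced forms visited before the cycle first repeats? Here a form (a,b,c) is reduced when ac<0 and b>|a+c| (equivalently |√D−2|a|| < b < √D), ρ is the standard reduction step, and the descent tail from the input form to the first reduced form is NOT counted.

D = 264, ⌊√D⌋ = 16
descent: ρ → (-5,8,10)  [lands on river]
river: ρ → (10,12,-3)
river: ρ → (-3,12,10)
river: ρ → (10,8,-5)
river: ρ → (-5,12,6)
river: ρ → (6,12,-5)
ρ-cycle length = 6 (tail of 1 descent step not counted)

6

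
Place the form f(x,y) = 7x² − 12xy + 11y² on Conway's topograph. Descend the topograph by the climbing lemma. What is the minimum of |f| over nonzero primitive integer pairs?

translate: b→2 (≡-12 mod 14), so (7,-12,11)→(7,2,6)
flip: (7,2,6)→(6,-2,7)
reduced (well bottom): (6,-2,7) with a≤c, −a<b≤a
well minimum = a = 6

6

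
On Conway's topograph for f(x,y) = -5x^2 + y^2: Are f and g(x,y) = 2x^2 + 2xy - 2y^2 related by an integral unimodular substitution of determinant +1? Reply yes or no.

D₁ = 20, D₂ = 20
river cycle of f (length 2): (1, 4, -1), (-1, 4, 1)
river cycle of g (length 2): (-2, 2, 2), (2, 2, -2)
cycles differ ⇒ inequivalent

no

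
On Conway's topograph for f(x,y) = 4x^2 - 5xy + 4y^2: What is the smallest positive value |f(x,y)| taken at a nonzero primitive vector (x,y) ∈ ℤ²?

translate: b→3 (≡-5 mod 8), so (4,-5,4)→(4,3,3)
flip: (4,3,3)→(3,-3,4)
translate: b→3 (≡-3 mod 6), so (3,-3,4)→(3,3,4)
reduced (well bottom): (3,3,4) with a≤c, −a<b≤a
well minimum = a = 3

3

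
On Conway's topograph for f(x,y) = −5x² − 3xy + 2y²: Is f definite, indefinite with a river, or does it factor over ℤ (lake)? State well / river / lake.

D = b²−4ac = (-3)² − 4·(-5)·2 = 49
D = 7² is a perfect square ⇒ form factors over ℤ ⇒ lakes

lake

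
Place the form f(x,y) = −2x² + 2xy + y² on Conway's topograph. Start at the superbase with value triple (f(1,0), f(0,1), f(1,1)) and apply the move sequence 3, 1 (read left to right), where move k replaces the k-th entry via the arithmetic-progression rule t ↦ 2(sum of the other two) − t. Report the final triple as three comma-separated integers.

start (-2,1,1) = (f(1,0),f(0,1),f(1,1))
replace slot 3: 2·((-2)+1) − 1 = -3 → (-2,1,-3)
replace slot 1: 2·(1+(-3)) − (-2) = -2 → (-2,1,-3)

-2,1,-3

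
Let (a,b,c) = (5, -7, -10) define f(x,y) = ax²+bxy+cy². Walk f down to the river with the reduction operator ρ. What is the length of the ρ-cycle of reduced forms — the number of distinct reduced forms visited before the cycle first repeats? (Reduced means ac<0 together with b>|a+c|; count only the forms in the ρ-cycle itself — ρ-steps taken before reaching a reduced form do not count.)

D = 249, ⌊√D⌋ = 15
descent: ρ → (-10,7,5)  [lands on river]
river: ρ → (5,13,-4)
river: ρ → (-4,11,8)
river: ρ → (8,5,-7)
river: ρ → (-7,9,6)
river: ρ → (6,15,-1)
river: ρ → (-1,15,6)
river: ρ → (6,9,-7)
river: ρ → (-7,5,8)
river: ρ → (8,11,-4)
river: ρ → (-4,13,5)
river: ρ → (5,7,-10)
river: ρ → (-10,13,2)
river: ρ → (2,15,-3)
river: ρ → (-3,15,2)
river: ρ → (2,13,-10)
ρ-cycle length = 16 (tail of 1 descent step not counted)

16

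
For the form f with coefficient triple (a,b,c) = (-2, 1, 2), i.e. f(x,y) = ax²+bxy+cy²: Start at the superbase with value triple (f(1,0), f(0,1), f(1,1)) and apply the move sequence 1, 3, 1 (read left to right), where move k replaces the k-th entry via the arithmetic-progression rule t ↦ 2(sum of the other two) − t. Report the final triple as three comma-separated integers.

start (-2,2,1) = (f(1,0),f(0,1),f(1,1))
replace slot 1: 2·(2+1) − (-2) = 8 → (8,2,1)
replace slot 3: 2·(8+2) − 1 = 19 → (8,2,19)
replace slot 1: 2·(2+19) − 8 = 34 → (34,2,19)

34,2,19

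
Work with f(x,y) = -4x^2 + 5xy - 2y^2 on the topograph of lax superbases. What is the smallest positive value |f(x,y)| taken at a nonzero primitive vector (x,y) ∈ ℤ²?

translate: b→3 (≡-5 mod 8), so (4,-5,2)→(4,3,1)
flip: (4,3,1)→(1,-3,4)
translate: b→1 (≡-3 mod 2), so (1,-3,4)→(1,1,2)
reduced (well bottom): (1,1,2) with a≤c, −a<b≤a
well minimum |f| = |-1| = 1 (negative-definite)

1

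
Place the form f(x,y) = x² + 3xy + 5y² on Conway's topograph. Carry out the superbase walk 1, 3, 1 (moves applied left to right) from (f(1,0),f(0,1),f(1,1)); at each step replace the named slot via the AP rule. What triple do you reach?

start (1,5,9) = (f(1,0),f(0,1),f(1,1))
replace slot 1: 2·(5+9) − 1 = 27 → (27,5,9)
replace slot 3: 2·(27+5) − 9 = 55 → (27,5,55)
replace slot 1: 2·(5+55) − 27 = 93 → (93,5,55)

93,5,55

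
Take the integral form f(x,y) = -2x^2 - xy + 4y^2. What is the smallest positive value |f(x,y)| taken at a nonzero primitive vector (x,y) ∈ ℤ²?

descent: ρ → (4,1,-2)
descent: ρ → (-2,3,3)  [lands on river]
river: ρ → (3,3,-2)
river: ρ → (-2,5,1)
river: ρ → (1,5,-2)
closes: descent 2, river 4
min |a| on river = 1

1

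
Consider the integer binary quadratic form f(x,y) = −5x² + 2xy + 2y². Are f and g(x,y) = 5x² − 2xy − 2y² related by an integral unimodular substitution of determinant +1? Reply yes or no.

D₁ = 44, D₂ = 44
river cycle of f (length 2): (2, 6, -1), (-1, 6, 2)
river cycle of g (length 2): (-2, 6, 1), (1, 6, -2)
cycles differ ⇒ inequivalent

no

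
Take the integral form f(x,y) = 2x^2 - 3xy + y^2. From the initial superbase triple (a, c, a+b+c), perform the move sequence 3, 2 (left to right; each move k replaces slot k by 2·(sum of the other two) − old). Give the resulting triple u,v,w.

start (2,1,0) = (f(1,0),f(0,1),f(1,1))
replace slot 3: 2·(2+1) − 0 = 6 → (2,1,6)
replace slot 2: 2·(2+6) − 1 = 15 → (2,15,6)

2,15,6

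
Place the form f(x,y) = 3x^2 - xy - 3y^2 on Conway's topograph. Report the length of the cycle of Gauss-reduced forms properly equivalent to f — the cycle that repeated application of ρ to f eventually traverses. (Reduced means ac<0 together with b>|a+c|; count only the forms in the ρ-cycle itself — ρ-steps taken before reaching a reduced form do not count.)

D = 37, ⌊√D⌋ = 6
descent: ρ → (-3,1,3)  [lands on river]
river: ρ → (3,5,-1)
river: ρ → (-1,5,3)
river: ρ → (3,1,-3)
river: ρ → (-3,5,1)
river: ρ → (1,5,-3)
ρ-cycle length = 6 (tail of 1 descent step not counted)

6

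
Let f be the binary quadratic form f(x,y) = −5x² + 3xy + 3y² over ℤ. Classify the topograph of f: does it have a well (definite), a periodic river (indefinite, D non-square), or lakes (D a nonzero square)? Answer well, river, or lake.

D = b²−4ac = 3² − 4·(-5)·3 = 69
D > 0 non-square ⇒ indefinite ⇒ periodic river

river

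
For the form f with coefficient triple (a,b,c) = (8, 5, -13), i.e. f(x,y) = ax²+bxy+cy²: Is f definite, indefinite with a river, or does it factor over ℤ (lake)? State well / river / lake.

D = b²−4ac = 5² − 4·8·(-13) = 441
D = 21² is a perfect square ⇒ form factors over ℤ ⇒ lakes

lake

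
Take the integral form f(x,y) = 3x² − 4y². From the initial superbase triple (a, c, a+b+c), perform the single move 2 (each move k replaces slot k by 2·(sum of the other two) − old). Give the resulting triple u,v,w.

start (3,-4,-1) = (f(1,0),f(0,1),f(1,1))
replace slot 2: 2·(3+(-1)) − (-4) = 8 → (3,8,-1)

3,8,-1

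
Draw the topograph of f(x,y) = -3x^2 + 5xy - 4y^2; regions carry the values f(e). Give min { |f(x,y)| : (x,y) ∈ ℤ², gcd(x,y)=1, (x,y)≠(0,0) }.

translate: b→1 (≡-5 mod 6), so (3,-5,4)→(3,1,2)
flip: (3,1,2)→(2,-1,3)
reduced (well bottom): (2,-1,3) with a≤c, −a<b≤a
well minimum |f| = |-2| = 2 (negative-definite)

2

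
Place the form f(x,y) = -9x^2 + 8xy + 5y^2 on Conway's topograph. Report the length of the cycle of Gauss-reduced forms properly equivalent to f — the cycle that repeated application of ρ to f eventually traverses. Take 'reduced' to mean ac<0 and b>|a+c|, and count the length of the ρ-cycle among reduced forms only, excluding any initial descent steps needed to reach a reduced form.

D = 244, ⌊√D⌋ = 15
river: ρ → (5,12,-5)
river: ρ → (-5,8,9)
river: ρ → (9,10,-4)
river: ρ → (-4,14,3)
river: ρ → (3,10,-12)
river: ρ → (-12,14,1)
river: ρ → (1,14,-12)
river: ρ → (-12,10,3)
river: ρ → (3,14,-4)
river: ρ → (-4,10,9)
river: ρ → (9,8,-5)
river: ρ → (-5,12,5)
river: ρ → (5,8,-9)
river: ρ → (-9,10,4)
river: ρ → (4,14,-3)
river: ρ → (-3,10,12)
river: ρ → (12,14,-1)
river: ρ → (-1,14,12)
river: ρ → (12,10,-3)
river: ρ → (-3,14,4)
river: ρ → (4,10,-9)
river: ρ → (-9,8,5)
ρ-cycle length = 22 (tail of 0 descent steps not counted)

22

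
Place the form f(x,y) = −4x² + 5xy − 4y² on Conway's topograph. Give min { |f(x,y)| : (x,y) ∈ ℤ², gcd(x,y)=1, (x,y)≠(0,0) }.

translate: b→3 (≡-5 mod 8), so (4,-5,4)→(4,3,3)
flip: (4,3,3)→(3,-3,4)
translate: b→3 (≡-3 mod 6), so (3,-3,4)→(3,3,4)
reduced (well bottom): (3,3,4) with a≤c, −a<b≤a
well minimum |f| = |-3| = 3 (negative-definite)

3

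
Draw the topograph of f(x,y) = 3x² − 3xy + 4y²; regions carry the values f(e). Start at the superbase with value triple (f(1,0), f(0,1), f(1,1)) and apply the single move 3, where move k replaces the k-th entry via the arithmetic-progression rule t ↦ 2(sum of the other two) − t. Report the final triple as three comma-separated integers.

start (3,4,4) = (f(1,0),f(0,1),f(1,1))
replace slot 3: 2·(3+4) − 4 = 10 → (3,4,10)

3,4,10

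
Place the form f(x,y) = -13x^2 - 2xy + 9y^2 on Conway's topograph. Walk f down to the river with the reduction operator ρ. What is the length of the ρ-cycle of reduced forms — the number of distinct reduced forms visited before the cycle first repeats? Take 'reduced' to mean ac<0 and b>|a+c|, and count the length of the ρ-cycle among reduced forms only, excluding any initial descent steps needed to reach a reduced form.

D = 472, ⌊√D⌋ = 21
descent: ρ → (9,20,-2)  [lands on river]
river: ρ → (-2,20,9)
river: ρ → (9,16,-6)
river: ρ → (-6,20,3)
river: ρ → (3,16,-18)
river: ρ → (-18,20,1)
river: ρ → (1,20,-18)
river: ρ → (-18,16,3)
river: ρ → (3,20,-6)
river: ρ → (-6,16,9)
ρ-cycle length = 10 (tail of 1 descent step not counted)

10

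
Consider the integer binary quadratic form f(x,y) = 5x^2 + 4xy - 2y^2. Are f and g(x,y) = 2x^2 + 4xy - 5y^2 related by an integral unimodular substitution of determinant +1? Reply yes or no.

D₁ = 56, D₂ = 56
river cycle of f (length 4): (-2, 4, 5), (5, 6, -1), (-1, 6, 5), (5, 4, -2)
river cycle of g (length 4): (-5, 6, 1), (1, 6, -5), (-5, 4, 2), (2, 4, -5)
cycles differ ⇒ inequivalent

no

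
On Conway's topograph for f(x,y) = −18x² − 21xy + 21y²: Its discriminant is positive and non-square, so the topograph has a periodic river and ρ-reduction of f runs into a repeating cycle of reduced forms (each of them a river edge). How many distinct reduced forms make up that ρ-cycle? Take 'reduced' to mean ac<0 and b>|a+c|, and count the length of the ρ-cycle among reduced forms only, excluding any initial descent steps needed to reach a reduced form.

D = 1953, ⌊√D⌋ = 44
descent: ρ → (21,21,-18)  [lands on river]
river: ρ → (-18,15,24)
river: ρ → (24,33,-9)
river: ρ → (-9,39,12)
river: ρ → (12,33,-18)
river: ρ → (-18,39,6)
river: ρ → (6,33,-36)
river: ρ → (-36,39,3)
river: ρ → (3,39,-36)
river: ρ → (-36,33,6)
river: ρ → (6,39,-18)
river: ρ → (-18,33,12)
river: ρ → (12,39,-9)
river: ρ → (-9,33,24)
river: ρ → (24,15,-18)
river: ρ → (-18,21,21)
ρ-cycle length = 16 (tail of 1 descent step not counted)

16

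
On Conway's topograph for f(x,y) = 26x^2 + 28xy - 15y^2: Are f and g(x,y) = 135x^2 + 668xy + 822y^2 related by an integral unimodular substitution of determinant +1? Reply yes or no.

D₁ = 2344, D₂ = 2344
river cycle of f (length 46): (-15, 32, 22), (22, 12, -25), (-25, 38, 9), (9, 34, -33), (-33, 32, 10), (10, 48, -1), (-1, 48, 10), (10, 32, -33), (-33, 34, 9), (9, 38, -25), … (36 more)
river cycle of g (length 46): (26, 28, -15), (-15, 32, 22), (22, 12, -25), (-25, 38, 9), (9, 34, -33), (-33, 32, 10), (10, 48, -1), (-1, 48, 10), (10, 32, -33), (-33, 34, 9), … (36 more)
cycles coincide ⇒ equivalent

yes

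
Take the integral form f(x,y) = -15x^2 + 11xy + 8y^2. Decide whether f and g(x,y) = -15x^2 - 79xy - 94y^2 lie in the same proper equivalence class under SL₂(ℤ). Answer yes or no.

D₁ = 601, D₂ = 601
river cycle of f (length 66): (8, 21, -5), (-5, 19, 12), (12, 5, -12), (-12, 19, 5), (5, 21, -8), (-8, 11, 15), (15, 19, -4), (-4, 21, 10), (10, 19, -6), (-6, 17, 13), … (56 more)
river cycle of g (length 66): (-15, 11, 8), (8, 21, -5), (-5, 19, 12), (12, 5, -12), (-12, 19, 5), (5, 21, -8), (-8, 11, 15), (15, 19, -4), (-4, 21, 10), (10, 19, -6), … (56 more)
cycles coincide ⇒ equivalent

yes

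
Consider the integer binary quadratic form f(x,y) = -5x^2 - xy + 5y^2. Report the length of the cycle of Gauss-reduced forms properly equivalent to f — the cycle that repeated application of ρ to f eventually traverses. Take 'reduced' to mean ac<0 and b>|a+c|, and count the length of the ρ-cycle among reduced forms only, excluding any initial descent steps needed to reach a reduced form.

D = 101, ⌊√D⌋ = 10
descent: ρ → (5,1,-5)  [lands on river]
river: ρ → (-5,9,1)
river: ρ → (1,9,-5)
river: ρ → (-5,1,5)
river: ρ → (5,9,-1)
river: ρ → (-1,9,5)
ρ-cycle length = 6 (tail of 1 descent step not counted)

6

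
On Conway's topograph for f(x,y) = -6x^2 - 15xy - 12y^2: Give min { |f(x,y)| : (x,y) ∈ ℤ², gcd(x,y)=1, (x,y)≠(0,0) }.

translate: b→3 (≡15 mod 12), so (6,15,12)→(6,3,3)
flip: (6,3,3)→(3,-3,6)
translate: b→3 (≡-3 mod 6), so (3,-3,6)→(3,3,6)
reduced (well bottom): (3,3,6) with a≤c, −a<b≤a
well minimum |f| = |-3| = 3 (negative-definite)

3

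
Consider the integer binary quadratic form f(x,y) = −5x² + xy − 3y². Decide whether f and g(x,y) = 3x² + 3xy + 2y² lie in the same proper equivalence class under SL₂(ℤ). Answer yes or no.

D₁ = -59, D₂ = -15
discriminants differ ⇒ not SL₂(ℤ)-equivalent

no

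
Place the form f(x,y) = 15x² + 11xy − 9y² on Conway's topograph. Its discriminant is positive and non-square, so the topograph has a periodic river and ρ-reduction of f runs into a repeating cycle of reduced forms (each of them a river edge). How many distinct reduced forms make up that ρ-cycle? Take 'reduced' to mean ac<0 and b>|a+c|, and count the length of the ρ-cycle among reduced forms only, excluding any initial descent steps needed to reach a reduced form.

D = 661, ⌊√D⌋ = 25
river: ρ → (-9,25,1)
river: ρ → (1,25,-9)
river: ρ → (-9,11,15)
river: ρ → (15,19,-5)
river: ρ → (-5,21,11)
river: ρ → (11,23,-3)
river: ρ → (-3,25,3)
river: ρ → (3,23,-11)
river: ρ → (-11,21,5)
river: ρ → (5,19,-15)
river: ρ → (-15,11,9)
river: ρ → (9,25,-1)
river: ρ → (-1,25,9)
river: ρ → (9,11,-15)
river: ρ → (-15,19,5)
river: ρ → (5,21,-11)
river: ρ → (-11,23,3)
river: ρ → (3,25,-3)
river: ρ → (-3,23,11)
river: ρ → (11,21,-5)
river: ρ → (-5,19,15)
river: ρ → (15,11,-9)
ρ-cycle length = 22 (tail of 0 descent steps not counted)

22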